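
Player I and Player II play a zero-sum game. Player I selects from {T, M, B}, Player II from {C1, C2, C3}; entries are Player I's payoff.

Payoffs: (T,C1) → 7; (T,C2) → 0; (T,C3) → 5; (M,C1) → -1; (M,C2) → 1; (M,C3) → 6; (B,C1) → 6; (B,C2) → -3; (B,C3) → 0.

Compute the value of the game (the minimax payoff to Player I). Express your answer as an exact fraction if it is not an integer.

7/9

Row minima: T → 0, M → -1, B → -3; maximin = 0.
Column maxima: C1 → 7, C2 → 1, C3 → 6; minimax = 1.
0 ≠ 1, so there is no saddle point; optimal play is mixed.
B is strictly dominated by T, so Player I never plays it.
C3 is strictly dominated by C2 (it gives Player I strictly more in every row), so Player II never plays it.
On the remaining 2×2 (T, M vs C1, C2):
Let Player I play T with probability p. Expected payoff against C1: 7p + (-1)(1−p) = 8p − 1; against C2: 0p + 1(1−p) = −p + 1.
Setting these equal: 8p − 1 = −p + 1 ⇒ 9p = 2 ⇒ p = 2/9, and the value is (8)·(2/9) − 1 = 7/9.
For Player II: with q = P(C1), equating T's and M's payoffs gives 7q = −2q + 1 ⇒ q = 1/9.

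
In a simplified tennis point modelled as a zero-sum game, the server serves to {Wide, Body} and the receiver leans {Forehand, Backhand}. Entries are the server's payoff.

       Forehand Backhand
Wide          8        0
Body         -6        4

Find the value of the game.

Row minima: Wide → 0, Body → -6; maximin = 0.
Column maxima: Forehand → 8, Backhand → 4; minimax = 4.
0 ≠ 4, so there is no saddle point; optimal play is mixed.
Let the server play Wide with probability p. Expected payoff against Forehand: 8p + (-6)(1−p) = 14p − 6; against Backhand: 0p + 4(1−p) = −4p + 4.
Setting these equal: 14p − 6 = −4p + 4 ⇒ 18p = 10 ⇒ p = 5/9, and the value is (14)·(5/9) − 6 = 16/9.
For the receiver: with q = P(Forehand), equating Wide's and Body's payoffs gives 8q = −10q + 4 ⇒ q = 2/9.

16/9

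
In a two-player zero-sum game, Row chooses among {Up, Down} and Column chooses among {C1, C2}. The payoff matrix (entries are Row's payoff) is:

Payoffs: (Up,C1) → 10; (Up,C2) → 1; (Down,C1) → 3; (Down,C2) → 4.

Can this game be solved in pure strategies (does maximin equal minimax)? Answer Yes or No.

No

Row minima: Up → 1, Down → 3; maximin = 3.
Column maxima: C1 → 10, C2 → 4; minimax = 4.
3 ≠ 4, so no pure-strategy equilibrium exists.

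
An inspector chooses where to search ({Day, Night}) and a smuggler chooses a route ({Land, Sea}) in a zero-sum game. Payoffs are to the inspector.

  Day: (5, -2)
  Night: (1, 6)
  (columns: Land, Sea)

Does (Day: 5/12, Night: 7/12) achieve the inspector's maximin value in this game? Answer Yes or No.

Against Land this mix gives (5/12)·5 + (7/12)·1 = 8/3.
Against Sea this mix gives (5/12)·(-2) + (7/12)·6 = 8/3.
All of the smuggler's active replies (Land, Sea) yield 8/3, and no column does worse for the inspector. The mix makes the smuggler indifferent and guarantees 8/3, so it is optimal.

Yes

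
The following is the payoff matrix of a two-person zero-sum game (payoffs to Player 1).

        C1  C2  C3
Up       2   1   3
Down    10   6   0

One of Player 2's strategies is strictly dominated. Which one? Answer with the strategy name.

C1

C2 holds Player 1's payoff strictly below C1 in every row: 1 < 2, 6 < 10.
So C1 is strictly dominated for Player 2.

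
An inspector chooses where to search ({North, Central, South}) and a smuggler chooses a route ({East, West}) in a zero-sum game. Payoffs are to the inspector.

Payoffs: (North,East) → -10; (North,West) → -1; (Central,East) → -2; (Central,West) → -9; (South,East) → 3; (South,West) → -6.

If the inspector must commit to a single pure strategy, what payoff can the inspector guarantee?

-6

Row minima: North → -10, Central → -9, South → -6.
The best of these is -6.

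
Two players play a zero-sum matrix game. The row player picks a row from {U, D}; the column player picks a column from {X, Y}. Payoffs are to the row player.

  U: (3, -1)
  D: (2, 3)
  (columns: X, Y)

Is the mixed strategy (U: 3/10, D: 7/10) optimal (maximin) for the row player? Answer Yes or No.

Against X this mix gives (3/10)·3 + (7/10)·2 = 23/10.
Against Y this mix gives (3/10)·(-1) + (7/10)·3 = 9/5.
The column player will play Y, holding the row player to 9/5. Shifting weight toward the row that does better against Y would raise this floor (the equalizing mix achieves 11/5 against both Y and X), so the proposed strategy is not optimal.

No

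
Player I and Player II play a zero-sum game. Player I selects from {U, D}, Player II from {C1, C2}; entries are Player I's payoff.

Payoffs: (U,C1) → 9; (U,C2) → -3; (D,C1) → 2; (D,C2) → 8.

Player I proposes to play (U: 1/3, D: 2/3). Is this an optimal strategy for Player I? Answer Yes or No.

Against C1 this mix gives (1/3)·9 + (2/3)·2 = 13/3.
Against C2 this mix gives (1/3)·(-3) + (2/3)·8 = 13/3.
All of Player II's active replies (C1, C2) yield 13/3, and no column does worse for Player I. The mix makes Player II indifferent and guarantees 13/3, so it is optimal.

Yes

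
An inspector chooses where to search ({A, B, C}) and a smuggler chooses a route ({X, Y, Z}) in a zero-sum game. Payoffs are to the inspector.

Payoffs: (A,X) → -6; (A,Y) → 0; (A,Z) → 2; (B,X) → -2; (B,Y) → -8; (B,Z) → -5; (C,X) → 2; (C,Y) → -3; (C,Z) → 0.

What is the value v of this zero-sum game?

Row minima: A → -6, B → -8, C → -3; maximin = -3.
Column maxima: X → 2, Y → 0, Z → 2; minimax = 0.
-3 ≠ 0, so there is no saddle point; optimal play is mixed.
B is strictly dominated by C, so the inspector never plays it.
Z is strictly dominated by Y (it gives the inspector strictly more in every row), so the smuggler never plays it.
On the remaining 2×2 (A, C vs X, Y):
Let the inspector play A with probability p. Expected payoff against X: (-6)p + 2(1−p) = −8p + 2; against Y: 0p + (-3)(1−p) = 3p − 3.
Setting these equal: −8p + 2 = 3p − 3 ⇒ −11p = -5 ⇒ p = 5/11, and the value is (-8)·(5/11) + 2 = -18/11.
For the smuggler: with q = P(X), equating A's and C's payoffs gives −6q = 5q − 3 ⇒ q = 3/11.

-18/11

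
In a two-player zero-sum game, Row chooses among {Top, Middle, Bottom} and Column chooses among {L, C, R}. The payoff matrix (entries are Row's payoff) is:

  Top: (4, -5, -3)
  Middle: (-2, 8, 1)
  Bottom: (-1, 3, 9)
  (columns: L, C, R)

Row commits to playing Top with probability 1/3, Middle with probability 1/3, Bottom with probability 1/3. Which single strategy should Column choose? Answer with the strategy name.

If Column plays L, Row's expected payoff is (1/3)·4 + (1/3)·(-2) + (1/3)·(-1) = 1/3.
If Column plays C, Row's expected payoff is (1/3)·(-5) + (1/3)·8 + (1/3)·3 = 2.
If Column plays R, Row's expected payoff is (1/3)·(-3) + (1/3)·1 + (1/3)·9 = 7/3.
Column minimizes Row's payoff; the smallest is 1/3, so the best response is L.

L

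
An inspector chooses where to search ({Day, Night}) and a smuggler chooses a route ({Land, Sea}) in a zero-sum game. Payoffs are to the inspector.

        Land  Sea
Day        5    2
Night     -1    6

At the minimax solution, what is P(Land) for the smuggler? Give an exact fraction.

2/5

Row minima: Day → 2, Night → -1; maximin = 2.
Column maxima: Land → 5, Sea → 6; minimax = 5.
2 ≠ 5, so there is no saddle point; optimal play is mixed.
Let the inspector play Day with probability p. Expected payoff against Land: 5p + (-1)(1−p) = 6p − 1; against Sea: 2p + 6(1−p) = −4p + 6.
Setting these equal: 6p − 1 = −4p + 6 ⇒ 10p = 7 ⇒ p = 7/10, and the value is (6)·(7/10) − 1 = 16/5.
For the smuggler: with q = P(Land), equating Day's and Night's payoffs gives 3q + 2 = −7q + 6 ⇒ q = 2/5.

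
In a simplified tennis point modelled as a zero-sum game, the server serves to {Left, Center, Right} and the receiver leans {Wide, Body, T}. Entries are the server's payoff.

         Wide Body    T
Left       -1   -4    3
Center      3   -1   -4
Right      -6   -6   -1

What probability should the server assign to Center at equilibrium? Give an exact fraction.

7/10

Row minima: Left → -4, Center → -4, Right → -6; maximin = -4.
Column maxima: Wide → 3, Body → -1, T → 3; minimax = -1.
-4 ≠ -1, so there is no saddle point; optimal play is mixed.
Right is strictly dominated by Left, so the server never plays it.
With Right eliminated, Wide is strictly dominated by Body (it gives the server strictly more in every remaining row), so the receiver never plays it.
On the remaining 2×2 (Left, Center vs Body, T):
Let the server play Left with probability p. Expected payoff against Body: (-4)p + (-1)(1−p) = −3p − 1; against T: 3p + (-4)(1−p) = 7p − 4.
Setting these equal: −3p − 1 = 7p − 4 ⇒ −10p = -3 ⇒ p = 3/10, and the value is (-3)·(3/10) − 1 = -19/10.
For the receiver: with q = P(Body), equating Left's and Center's payoffs gives −7q + 3 = 3q − 4 ⇒ q = 7/10.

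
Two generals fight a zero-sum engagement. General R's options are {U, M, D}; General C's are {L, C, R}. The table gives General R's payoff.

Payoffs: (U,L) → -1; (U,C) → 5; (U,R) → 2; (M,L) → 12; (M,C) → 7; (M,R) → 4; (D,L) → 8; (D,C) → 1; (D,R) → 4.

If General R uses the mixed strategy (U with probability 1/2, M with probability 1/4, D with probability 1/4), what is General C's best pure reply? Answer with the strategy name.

If General C plays L, General R's expected payoff is (1/2)·(-1) + (1/4)·12 + (1/4)·8 = 9/2.
If General C plays C, General R's expected payoff is (1/2)·5 + (1/4)·7 + (1/4)·1 = 9/2.
If General C plays R, General R's expected payoff is (1/2)·2 + (1/4)·4 + (1/4)·4 = 3.
General C minimizes General R's payoff; the smallest is 3, so the best response is R.

R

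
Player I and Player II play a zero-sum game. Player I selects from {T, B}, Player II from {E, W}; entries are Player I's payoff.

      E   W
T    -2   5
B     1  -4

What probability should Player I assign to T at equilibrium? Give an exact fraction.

5/12

Row minima: T → -2, B → -4; maximin = -2.
Column maxima: E → 1, W → 5; minimax = 1.
-2 ≠ 1, so there is no saddle point; optimal play is mixed.
Let Player I play T with probability p. Expected payoff against E: (-2)p + 1(1−p) = −3p + 1; against W: 5p + (-4)(1−p) = 9p − 4.
Setting these equal: −3p + 1 = 9p − 4 ⇒ −12p = -5 ⇒ p = 5/12, and the value is (-3)·(5/12) + 1 = -1/4.
For Player II: with q = P(E), equating T's and B's payoffs gives −7q + 5 = 5q − 4 ⇒ q = 3/4.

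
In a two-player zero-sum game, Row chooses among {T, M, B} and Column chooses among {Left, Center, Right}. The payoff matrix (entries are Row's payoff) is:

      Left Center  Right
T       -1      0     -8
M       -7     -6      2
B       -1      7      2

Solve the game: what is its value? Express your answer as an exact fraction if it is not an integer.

Row minima: T → -8, M → -7, B → -1; maximin = -1.
Column maxima: Left → -1, Center → 7, Right → 2; minimax = -1.
Since maximin = minimax = -1, there is a saddle point and the value is -1.

-1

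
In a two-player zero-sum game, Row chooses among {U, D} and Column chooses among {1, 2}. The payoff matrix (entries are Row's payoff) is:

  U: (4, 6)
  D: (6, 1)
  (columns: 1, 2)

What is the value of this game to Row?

32/7

Row minima: U → 4, D → 1; maximin = 4.
Column maxima: 1 → 6, 2 → 6; minimax = 6.
4 ≠ 6, so there is no saddle point; optimal play is mixed.
Let Row play U with probability p. Expected payoff against 1: 4p + 6(1−p) = −2p + 6; against 2: 6p + 1(1−p) = 5p + 1.
Setting these equal: −2p + 6 = 5p + 1 ⇒ −7p = -5 ⇒ p = 5/7, and the value is (-2)·(5/7) + 6 = 32/7.
For Column: with q = P(1), equating U's and D's payoffs gives −2q + 6 = 5q + 1 ⇒ q = 5/7.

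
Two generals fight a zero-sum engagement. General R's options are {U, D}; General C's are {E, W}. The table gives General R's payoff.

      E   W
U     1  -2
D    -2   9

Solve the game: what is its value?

5/14

Row minima: U → -2, D → -2; maximin = -2.
Column maxima: E → 1, W → 9; minimax = 1.
-2 ≠ 1, so there is no saddle point; optimal play is mixed.
Let General R play U with probability p. Expected payoff against E: 1p + (-2)(1−p) = 3p − 2; against W: (-2)p + 9(1−p) = −11p + 9.
Setting these equal: 3p − 2 = −11p + 9 ⇒ 14p = 11 ⇒ p = 11/14, and the value is (3)·(11/14) − 2 = 5/14.
For General C: with q = P(E), equating U's and D's payoffs gives 3q − 2 = −11q + 9 ⇒ q = 11/14.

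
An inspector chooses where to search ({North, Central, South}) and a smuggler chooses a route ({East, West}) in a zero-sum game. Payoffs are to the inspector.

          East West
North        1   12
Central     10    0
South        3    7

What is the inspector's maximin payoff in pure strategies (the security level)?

3

Row minima: North → 1, Central → 0, South → 3.
The best of these is 3.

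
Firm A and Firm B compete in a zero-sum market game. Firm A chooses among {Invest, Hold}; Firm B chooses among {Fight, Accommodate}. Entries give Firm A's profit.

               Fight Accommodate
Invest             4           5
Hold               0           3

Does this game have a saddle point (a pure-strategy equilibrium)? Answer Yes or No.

Row minima: Invest → 4, Hold → 0; maximin = 4.
Column maxima: Fight → 4, Accommodate → 5; minimax = 4.
maximin = minimax = 4, so a saddle point exists.

Yes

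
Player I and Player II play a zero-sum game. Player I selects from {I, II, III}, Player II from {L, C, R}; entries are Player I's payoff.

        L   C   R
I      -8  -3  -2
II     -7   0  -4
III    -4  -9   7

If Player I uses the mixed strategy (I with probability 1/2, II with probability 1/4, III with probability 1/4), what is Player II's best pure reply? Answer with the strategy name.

If Player II plays L, Player I's expected payoff is (1/2)·(-8) + (1/4)·(-7) + (1/4)·(-4) = -27/4.
If Player II plays C, Player I's expected payoff is (1/2)·(-3) + (1/4)·0 + (1/4)·(-9) = -15/4.
If Player II plays R, Player I's expected payoff is (1/2)·(-2) + (1/4)·(-4) + (1/4)·7 = -1/4.
Player II minimizes Player I's payoff; the smallest is -27/4, so the best response is L.

L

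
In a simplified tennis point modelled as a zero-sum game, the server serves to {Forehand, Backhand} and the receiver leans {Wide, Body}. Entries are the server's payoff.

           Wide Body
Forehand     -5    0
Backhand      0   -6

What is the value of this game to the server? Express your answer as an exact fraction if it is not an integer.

-30/11

Row minima: Forehand → -5, Backhand → -6; maximin = -5.
Column maxima: Wide → 0, Body → 0; minimax = 0.
-5 ≠ 0, so there is no saddle point; optimal play is mixed.
Let the server play Forehand with probability p. Expected payoff against Wide: (-5)p + 0(1−p) = −5p; against Body: 0p + (-6)(1−p) = 6p − 6.
Setting these equal: −5p = 6p − 6 ⇒ −11p = -6 ⇒ p = 6/11, and the value is (-5)·(6/11) = -30/11.
For the receiver: with q = P(Wide), equating Forehand's and Backhand's payoffs gives −5q = 6q − 6 ⇒ q = 6/11.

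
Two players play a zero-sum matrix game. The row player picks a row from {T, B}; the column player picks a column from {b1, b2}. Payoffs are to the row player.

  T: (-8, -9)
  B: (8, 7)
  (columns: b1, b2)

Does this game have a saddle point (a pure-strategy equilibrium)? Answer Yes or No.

Row minima: T → -9, B → 7; maximin = 7.
Column maxima: b1 → 8, b2 → 7; minimax = 7.
maximin = minimax = 7, so a saddle point exists.

Yes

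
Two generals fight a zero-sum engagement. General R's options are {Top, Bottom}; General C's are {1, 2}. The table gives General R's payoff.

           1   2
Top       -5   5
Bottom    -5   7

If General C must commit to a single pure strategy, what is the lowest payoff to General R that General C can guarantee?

Column maxima: 1 → -5, 2 → 7.
The smallest of these is -5.

-5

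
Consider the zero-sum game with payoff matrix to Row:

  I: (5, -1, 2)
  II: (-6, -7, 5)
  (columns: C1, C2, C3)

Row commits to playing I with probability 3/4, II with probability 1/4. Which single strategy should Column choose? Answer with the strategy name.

C2

If Column plays C1, Row's expected payoff is (3/4)·5 + (1/4)·(-6) = 9/4.
If Column plays C2, Row's expected payoff is (3/4)·(-1) + (1/4)·(-7) = -5/2.
If Column plays C3, Row's expected payoff is (3/4)·2 + (1/4)·5 = 11/4.
Column minimizes Row's payoff; the smallest is -5/2, so the best response is C2.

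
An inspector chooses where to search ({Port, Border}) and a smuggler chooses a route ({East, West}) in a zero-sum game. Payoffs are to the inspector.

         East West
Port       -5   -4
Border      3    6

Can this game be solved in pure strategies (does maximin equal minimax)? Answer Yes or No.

Row minima: Port → -5, Border → 3; maximin = 3.
Column maxima: East → 3, West → 6; minimax = 3.
maximin = minimax = 3, so a saddle point exists.

Yes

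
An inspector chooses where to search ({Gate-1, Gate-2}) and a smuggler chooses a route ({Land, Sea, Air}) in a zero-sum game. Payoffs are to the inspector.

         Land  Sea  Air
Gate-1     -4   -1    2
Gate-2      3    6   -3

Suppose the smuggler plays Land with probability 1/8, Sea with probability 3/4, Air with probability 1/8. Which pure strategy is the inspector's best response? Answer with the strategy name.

Expected payoff of Gate-1: (1/8)·(-4) + (3/4)·(-1) + (1/8)·2 = -1.
Expected payoff of Gate-2: (1/8)·3 + (3/4)·6 + (1/8)·(-3) = 9/2.
The largest is 9/2, so the inspector's best response is Gate-2.

Gate-2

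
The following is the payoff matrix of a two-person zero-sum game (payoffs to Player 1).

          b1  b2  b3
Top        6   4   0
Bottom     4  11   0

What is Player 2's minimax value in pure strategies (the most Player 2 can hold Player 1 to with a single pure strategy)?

0

Column maxima: b1 → 6, b2 → 11, b3 → 0.
The smallest of these is 0.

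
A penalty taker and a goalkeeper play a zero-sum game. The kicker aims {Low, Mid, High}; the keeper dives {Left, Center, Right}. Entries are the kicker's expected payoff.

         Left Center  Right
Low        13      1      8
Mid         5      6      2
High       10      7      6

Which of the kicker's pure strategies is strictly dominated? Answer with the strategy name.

High gives a strictly higher payoff than Mid against every column: 10 > 5, 7 > 6, 6 > 2.
So Mid is strictly dominated and the kicker never plays it.

Mid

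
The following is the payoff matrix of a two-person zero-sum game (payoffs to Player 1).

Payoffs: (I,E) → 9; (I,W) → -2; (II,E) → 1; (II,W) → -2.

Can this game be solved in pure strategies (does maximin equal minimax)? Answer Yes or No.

Row minima: I → -2, II → -2; maximin = -2.
Column maxima: E → 9, W → -2; minimax = -2.
maximin = minimax = -2, so a saddle point exists.

Yes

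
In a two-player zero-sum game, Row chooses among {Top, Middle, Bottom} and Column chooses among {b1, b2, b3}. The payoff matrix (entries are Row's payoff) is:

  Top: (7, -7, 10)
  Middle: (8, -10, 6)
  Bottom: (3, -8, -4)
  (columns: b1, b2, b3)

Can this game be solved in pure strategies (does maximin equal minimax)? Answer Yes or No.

Yes

Row minima: Top → -7, Middle → -10, Bottom → -8; maximin = -7.
Column maxima: b1 → 8, b2 → -7, b3 → 10; minimax = -7.
maximin = minimax = -7, so a saddle point exists.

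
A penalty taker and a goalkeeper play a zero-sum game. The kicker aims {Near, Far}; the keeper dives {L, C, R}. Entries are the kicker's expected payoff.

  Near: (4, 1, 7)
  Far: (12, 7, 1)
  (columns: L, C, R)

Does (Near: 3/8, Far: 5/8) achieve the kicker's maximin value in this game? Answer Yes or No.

No

Against L this mix gives (3/8)·4 + (5/8)·12 = 9.
Against C this mix gives (3/8)·1 + (5/8)·7 = 19/4.
Against R this mix gives (3/8)·7 + (5/8)·1 = 13/4.
The keeper will play R, holding the kicker to 13/4. Shifting weight toward the row that does better against R would raise this floor (the equalizing mix achieves 4 against both R and C), so the proposed strategy is not optimal.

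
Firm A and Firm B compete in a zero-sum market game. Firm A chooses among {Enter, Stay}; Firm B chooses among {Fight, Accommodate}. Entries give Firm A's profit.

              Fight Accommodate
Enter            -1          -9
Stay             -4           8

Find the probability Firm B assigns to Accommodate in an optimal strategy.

Row minima: Enter → -9, Stay → -4; maximin = -4.
Column maxima: Fight → -1, Accommodate → 8; minimax = -1.
-4 ≠ -1, so there is no saddle point; optimal play is mixed.
Let Firm A play Enter with probability p. Expected payoff against Fight: (-1)p + (-4)(1−p) = 3p − 4; against Accommodate: (-9)p + 8(1−p) = −17p + 8.
Setting these equal: 3p − 4 = −17p + 8 ⇒ 20p = 12 ⇒ p = 3/5, and the value is (3)·(3/5) − 4 = -11/5.
For Firm B: with q = P(Fight), equating Enter's and Stay's payoffs gives 8q − 9 = −12q + 8 ⇒ q = 17/20.

3/20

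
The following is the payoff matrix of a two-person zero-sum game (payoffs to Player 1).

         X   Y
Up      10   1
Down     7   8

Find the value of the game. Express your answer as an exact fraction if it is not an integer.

73/10

Row minima: Up → 1, Down → 7; maximin = 7.
Column maxima: X → 10, Y → 8; minimax = 8.
7 ≠ 8, so there is no saddle point; optimal play is mixed.
Let Player 1 play Up with probability p. Expected payoff against X: 10p + 7(1−p) = 3p + 7; against Y: 1p + 8(1−p) = −7p + 8.
Setting these equal: 3p + 7 = −7p + 8 ⇒ 10p = 1 ⇒ p = 1/10, and the value is (3)·(1/10) + 7 = 73/10.
For Player 2: with q = P(X), equating Up's and Down's payoffs gives 9q + 1 = −q + 8 ⇒ q = 7/10.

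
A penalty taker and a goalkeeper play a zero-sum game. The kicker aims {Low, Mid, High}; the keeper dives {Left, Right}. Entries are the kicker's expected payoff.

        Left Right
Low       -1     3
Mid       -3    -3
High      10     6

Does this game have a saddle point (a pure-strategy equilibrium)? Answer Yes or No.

Yes

Row minima: Low → -1, Mid → -3, High → 6; maximin = 6.
Column maxima: Left → 10, Right → 6; minimax = 6.
maximin = minimax = 6, so a saddle point exists.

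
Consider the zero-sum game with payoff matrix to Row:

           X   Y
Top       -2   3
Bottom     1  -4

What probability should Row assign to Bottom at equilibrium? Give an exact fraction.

1/2

Row minima: Top → -2, Bottom → -4; maximin = -2.
Column maxima: X → 1, Y → 3; minimax = 1.
-2 ≠ 1, so there is no saddle point; optimal play is mixed.
Let Row play Top with probability p. Expected payoff against X: (-2)p + 1(1−p) = −3p + 1; against Y: 3p + (-4)(1−p) = 7p − 4.
Setting these equal: −3p + 1 = 7p − 4 ⇒ −10p = -5 ⇒ p = 1/2, and the value is (-3)·(1/2) + 1 = -1/2.
For Column: with q = P(X), equating Top's and Bottom's payoffs gives −5q + 3 = 5q − 4 ⇒ q = 7/10.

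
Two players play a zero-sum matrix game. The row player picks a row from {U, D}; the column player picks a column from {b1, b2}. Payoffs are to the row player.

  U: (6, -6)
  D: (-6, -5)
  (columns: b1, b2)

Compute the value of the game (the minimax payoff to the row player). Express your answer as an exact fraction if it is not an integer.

-66/13

Row minima: U → -6, D → -6; maximin = -6.
Column maxima: b1 → 6, b2 → -5; minimax = -5.
-6 ≠ -5, so there is no saddle point; optimal play is mixed.
Let the row player play U with probability p. Expected payoff against b1: 6p + (-6)(1−p) = 12p − 6; against b2: (-6)p + (-5)(1−p) = −p − 5.
Setting these equal: 12p − 6 = −p − 5 ⇒ 13p = 1 ⇒ p = 1/13, and the value is (12)·(1/13) − 6 = -66/13.
For the column player: with q = P(b1), equating U's and D's payoffs gives 12q − 6 = −q − 5 ⇒ q = 1/13.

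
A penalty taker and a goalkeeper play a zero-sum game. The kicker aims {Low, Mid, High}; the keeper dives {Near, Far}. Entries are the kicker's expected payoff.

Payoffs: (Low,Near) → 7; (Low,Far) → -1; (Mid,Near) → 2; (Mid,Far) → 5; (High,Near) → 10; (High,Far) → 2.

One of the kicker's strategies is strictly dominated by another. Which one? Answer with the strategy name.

High gives a strictly higher payoff than Low against every column: 10 > 7, 2 > -1.
So Low is strictly dominated and the kicker never plays it.

Low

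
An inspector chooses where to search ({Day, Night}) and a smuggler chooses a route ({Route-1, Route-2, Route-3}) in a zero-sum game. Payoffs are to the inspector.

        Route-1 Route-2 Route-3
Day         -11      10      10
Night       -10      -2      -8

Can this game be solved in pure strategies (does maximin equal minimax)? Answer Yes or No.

Yes

Row minima: Day → -11, Night → -10; maximin = -10.
Column maxima: Route-1 → -10, Route-2 → 10, Route-3 → 10; minimax = -10.
maximin = minimax = -10, so a saddle point exists.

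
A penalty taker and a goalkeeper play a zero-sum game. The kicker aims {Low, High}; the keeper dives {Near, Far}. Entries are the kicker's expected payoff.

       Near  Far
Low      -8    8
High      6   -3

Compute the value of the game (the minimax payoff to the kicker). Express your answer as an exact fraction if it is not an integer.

24/25

Row minima: Low → -8, High → -3; maximin = -3.
Column maxima: Near → 6, Far → 8; minimax = 6.
-3 ≠ 6, so there is no saddle point; optimal play is mixed.
Let the kicker play Low with probability p. Expected payoff against Near: (-8)p + 6(1−p) = −14p + 6; against Far: 8p + (-3)(1−p) = 11p − 3.
Setting these equal: −14p + 6 = 11p − 3 ⇒ −25p = -9 ⇒ p = 9/25, and the value is (-14)·(9/25) + 6 = 24/25.
For the keeper: with q = P(Near), equating Low's and High's payoffs gives −16q + 8 = 9q − 3 ⇒ q = 11/25.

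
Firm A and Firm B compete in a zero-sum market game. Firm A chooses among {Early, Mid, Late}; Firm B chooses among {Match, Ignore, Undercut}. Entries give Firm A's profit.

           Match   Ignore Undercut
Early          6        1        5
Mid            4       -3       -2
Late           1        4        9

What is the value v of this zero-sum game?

Row minima: Early → 1, Mid → -3, Late → 1; maximin = 1.
Column maxima: Match → 6, Ignore → 4, Undercut → 9; minimax = 4.
1 ≠ 4, so there is no saddle point; optimal play is mixed.
Mid is strictly dominated by Early, so Firm A never plays it.
Undercut is strictly dominated by Ignore (it gives Firm A strictly more in every row), so Firm B never plays it.
On the remaining 2×2 (Early, Late vs Match, Ignore):
Let Firm A play Early with probability p. Expected payoff against Match: 6p + 1(1−p) = 5p + 1; against Ignore: 1p + 4(1−p) = −3p + 4.
Setting these equal: 5p + 1 = −3p + 4 ⇒ 8p = 3 ⇒ p = 3/8, and the value is (5)·(3/8) + 1 = 23/8.
For Firm B: with q = P(Match), equating Early's and Late's payoffs gives 5q + 1 = −3q + 4 ⇒ q = 3/8.

23/8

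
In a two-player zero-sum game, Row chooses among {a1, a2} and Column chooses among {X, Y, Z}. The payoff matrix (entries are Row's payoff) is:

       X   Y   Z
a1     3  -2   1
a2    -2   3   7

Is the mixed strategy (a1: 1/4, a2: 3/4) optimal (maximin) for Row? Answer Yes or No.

Against X this mix gives (1/4)·3 + (3/4)·(-2) = -3/4.
Against Y this mix gives (1/4)·(-2) + (3/4)·3 = 7/4.
Against Z this mix gives (1/4)·1 + (3/4)·7 = 11/2.
Column will play X, holding Row to -3/4. Shifting weight toward the row that does better against X would raise this floor (the equalizing mix achieves 1/2 against both X and Y), so the proposed strategy is not optimal.

No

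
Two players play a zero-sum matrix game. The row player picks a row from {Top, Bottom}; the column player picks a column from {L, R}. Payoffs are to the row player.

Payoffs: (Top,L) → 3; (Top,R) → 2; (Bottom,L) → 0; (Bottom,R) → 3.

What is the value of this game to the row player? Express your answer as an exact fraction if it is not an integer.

Row minima: Top → 2, Bottom → 0; maximin = 2.
Column maxima: L → 3, R → 3; minimax = 3.
2 ≠ 3, so there is no saddle point; optimal play is mixed.
Let the row player play Top with probability p. Expected payoff against L: 3p + 0(1−p) = 3p; against R: 2p + 3(1−p) = −p + 3.
Setting these equal: 3p = −p + 3 ⇒ 4p = 3 ⇒ p = 3/4, and the value is (3)·(3/4) = 9/4.
For the column player: with q = P(L), equating Top's and Bottom's payoffs gives q + 2 = −3q + 3 ⇒ q = 1/4.

9/4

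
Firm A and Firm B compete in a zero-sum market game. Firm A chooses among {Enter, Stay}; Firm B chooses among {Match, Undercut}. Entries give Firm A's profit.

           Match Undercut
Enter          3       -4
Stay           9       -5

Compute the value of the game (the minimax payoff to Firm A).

-4

Row minima: Enter → -4, Stay → -5; maximin = -4.
Column maxima: Match → 9, Undercut → -4; minimax = -4.
Since maximin = minimax = -4, there is a saddle point and the value is -4.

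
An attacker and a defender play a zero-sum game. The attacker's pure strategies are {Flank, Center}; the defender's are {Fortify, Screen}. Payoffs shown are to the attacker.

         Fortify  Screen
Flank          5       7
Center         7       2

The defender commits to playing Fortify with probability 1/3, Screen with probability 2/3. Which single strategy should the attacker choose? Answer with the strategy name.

Flank

Expected payoff of Flank: (1/3)·5 + (2/3)·7 = 19/3.
Expected payoff of Center: (1/3)·7 + (2/3)·2 = 11/3.
The largest is 19/3, so the attacker's best response is Flank.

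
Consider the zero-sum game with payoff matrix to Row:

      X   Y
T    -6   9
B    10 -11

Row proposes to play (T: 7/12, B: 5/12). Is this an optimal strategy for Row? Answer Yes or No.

Against X this mix gives (7/12)·(-6) + (5/12)·10 = 2/3.
Against Y this mix gives (7/12)·9 + (5/12)·(-11) = 2/3.
All of Column's active replies (X, Y) yield 2/3, and no column does worse for Row. The mix makes Column indifferent and guarantees 2/3, so it is optimal.

Yes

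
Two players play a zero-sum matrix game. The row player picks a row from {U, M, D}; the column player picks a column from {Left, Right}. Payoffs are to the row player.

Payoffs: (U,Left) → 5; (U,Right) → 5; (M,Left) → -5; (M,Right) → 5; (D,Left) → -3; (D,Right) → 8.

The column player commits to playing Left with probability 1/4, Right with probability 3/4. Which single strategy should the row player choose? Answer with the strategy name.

Expected payoff of U: (1/4)·5 + (3/4)·5 = 5.
Expected payoff of M: (1/4)·(-5) + (3/4)·5 = 5/2.
Expected payoff of D: (1/4)·(-3) + (3/4)·8 = 21/4.
The largest is 21/4, so the row player's best response is D.

D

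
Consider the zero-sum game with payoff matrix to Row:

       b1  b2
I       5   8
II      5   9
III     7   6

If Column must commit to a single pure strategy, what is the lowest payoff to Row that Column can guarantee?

7

Column maxima: b1 → 7, b2 → 9.
The smallest of these is 7.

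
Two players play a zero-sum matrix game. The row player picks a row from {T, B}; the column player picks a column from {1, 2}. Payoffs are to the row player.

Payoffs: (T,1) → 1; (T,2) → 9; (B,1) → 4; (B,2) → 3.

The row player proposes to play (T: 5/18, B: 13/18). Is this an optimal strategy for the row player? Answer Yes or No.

Against 1 this mix gives (5/18)·1 + (13/18)·4 = 19/6.
Against 2 this mix gives (5/18)·9 + (13/18)·3 = 14/3.
The column player will play 1, holding the row player to 19/6. Shifting weight toward the row that does better against 1 would raise this floor (the equalizing mix achieves 11/3 against both 1 and 2), so the proposed strategy is not optimal.

No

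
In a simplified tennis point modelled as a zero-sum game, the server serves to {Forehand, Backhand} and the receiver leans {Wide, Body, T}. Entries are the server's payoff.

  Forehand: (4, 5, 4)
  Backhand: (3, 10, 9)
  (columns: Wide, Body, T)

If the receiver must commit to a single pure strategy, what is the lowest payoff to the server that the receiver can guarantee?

4

Column maxima: Wide → 4, Body → 10, T → 9.
The smallest of these is 4.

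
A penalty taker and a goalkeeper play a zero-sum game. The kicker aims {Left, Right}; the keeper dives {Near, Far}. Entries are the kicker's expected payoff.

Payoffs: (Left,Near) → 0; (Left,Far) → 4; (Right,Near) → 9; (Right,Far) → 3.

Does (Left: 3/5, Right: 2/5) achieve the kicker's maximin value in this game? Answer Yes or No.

Yes

Against Near this mix gives (3/5)·0 + (2/5)·9 = 18/5.
Against Far this mix gives (3/5)·4 + (2/5)·3 = 18/5.
All of the keeper's active replies (Near, Far) yield 18/5, and no column does worse for the kicker. The mix makes the keeper indifferent and guarantees 18/5, so it is optimal.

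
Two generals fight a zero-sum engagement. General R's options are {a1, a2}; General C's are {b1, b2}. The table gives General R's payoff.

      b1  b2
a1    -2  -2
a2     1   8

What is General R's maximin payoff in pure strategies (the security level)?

Row minima: a1 → -2, a2 → 1.
The best of these is 1.

1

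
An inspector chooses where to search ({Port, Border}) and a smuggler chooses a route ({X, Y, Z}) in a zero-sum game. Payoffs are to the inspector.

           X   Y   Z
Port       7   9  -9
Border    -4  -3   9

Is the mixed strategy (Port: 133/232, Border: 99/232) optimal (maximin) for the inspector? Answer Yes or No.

No

Against X this mix gives (133/232)·7 + (99/232)·(-4) = 535/232.
Against Y this mix gives (133/232)·9 + (99/232)·(-3) = 225/58.
Against Z this mix gives (133/232)·(-9) + (99/232)·9 = -153/116.
The smuggler will play Z, holding the inspector to -153/116. Shifting weight toward the row that does better against Z would raise this floor (the equalizing mix achieves 27/29 against both Z and X), so the proposed strategy is not optimal.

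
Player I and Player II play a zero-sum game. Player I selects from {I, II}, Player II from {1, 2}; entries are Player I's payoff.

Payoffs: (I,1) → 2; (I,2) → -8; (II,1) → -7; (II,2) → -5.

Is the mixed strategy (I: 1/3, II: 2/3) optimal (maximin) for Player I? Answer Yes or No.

No

Against 1 this mix gives (1/3)·2 + (2/3)·(-7) = -4.
Against 2 this mix gives (1/3)·(-8) + (2/3)·(-5) = -6.
Player II will play 2, holding Player I to -6. Shifting weight toward the row that does better against 2 would raise this floor (the equalizing mix achieves -11/2 against both 2 and 1), so the proposed strategy is not optimal.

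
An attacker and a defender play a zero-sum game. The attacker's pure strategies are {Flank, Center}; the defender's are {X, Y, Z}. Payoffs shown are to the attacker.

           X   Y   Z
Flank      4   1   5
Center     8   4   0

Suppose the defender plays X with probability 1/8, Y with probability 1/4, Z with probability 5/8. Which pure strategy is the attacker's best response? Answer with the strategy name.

Expected payoff of Flank: (1/8)·4 + (1/4)·1 + (5/8)·5 = 31/8.
Expected payoff of Center: (1/8)·8 + (1/4)·4 + (5/8)·0 = 2.
The largest is 31/8, so the attacker's best response is Flank.

Flank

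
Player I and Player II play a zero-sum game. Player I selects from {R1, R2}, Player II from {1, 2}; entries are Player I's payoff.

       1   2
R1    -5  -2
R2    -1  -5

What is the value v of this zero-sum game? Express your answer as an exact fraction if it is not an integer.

-23/7

Row minima: R1 → -5, R2 → -5; maximin = -5.
Column maxima: 1 → -1, 2 → -2; minimax = -2.
-5 ≠ -2, so there is no saddle point; optimal play is mixed.
Let Player I play R1 with probability p. Expected payoff against 1: (-5)p + (-1)(1−p) = −4p − 1; against 2: (-2)p + (-5)(1−p) = 3p − 5.
Setting these equal: −4p − 1 = 3p − 5 ⇒ −7p = -4 ⇒ p = 4/7, and the value is (-4)·(4/7) − 1 = -23/7.
For Player II: with q = P(1), equating R1's and R2's payoffs gives −3q − 2 = 4q − 5 ⇒ q = 3/7.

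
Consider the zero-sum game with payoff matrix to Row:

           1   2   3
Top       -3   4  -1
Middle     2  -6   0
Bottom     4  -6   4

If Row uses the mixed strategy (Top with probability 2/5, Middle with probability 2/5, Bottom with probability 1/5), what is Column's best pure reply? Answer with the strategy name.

2

If Column plays 1, Row's expected payoff is (2/5)·(-3) + (2/5)·2 + (1/5)·4 = 2/5.
If Column plays 2, Row's expected payoff is (2/5)·4 + (2/5)·(-6) + (1/5)·(-6) = -2.
If Column plays 3, Row's expected payoff is (2/5)·(-1) + (2/5)·0 + (1/5)·4 = 2/5.
Column minimizes Row's payoff; the smallest is -2, so the best response is 2.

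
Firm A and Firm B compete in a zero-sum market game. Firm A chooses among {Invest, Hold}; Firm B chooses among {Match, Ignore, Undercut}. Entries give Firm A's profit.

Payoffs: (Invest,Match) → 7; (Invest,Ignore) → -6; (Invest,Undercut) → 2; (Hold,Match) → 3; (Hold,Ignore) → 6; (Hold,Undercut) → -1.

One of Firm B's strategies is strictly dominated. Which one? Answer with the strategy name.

Undercut holds Firm A's payoff strictly below Match in every row: 2 < 7, -1 < 3.
So Match is strictly dominated for Firm B.

Match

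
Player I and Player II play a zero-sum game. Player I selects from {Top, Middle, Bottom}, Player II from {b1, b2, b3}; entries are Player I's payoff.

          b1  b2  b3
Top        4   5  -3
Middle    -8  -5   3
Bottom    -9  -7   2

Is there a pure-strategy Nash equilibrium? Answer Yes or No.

Row minima: Top → -3, Middle → -8, Bottom → -9; maximin = -3.
Column maxima: b1 → 4, b2 → 5, b3 → 3; minimax = 3.
-3 ≠ 3, so no pure-strategy equilibrium exists.

No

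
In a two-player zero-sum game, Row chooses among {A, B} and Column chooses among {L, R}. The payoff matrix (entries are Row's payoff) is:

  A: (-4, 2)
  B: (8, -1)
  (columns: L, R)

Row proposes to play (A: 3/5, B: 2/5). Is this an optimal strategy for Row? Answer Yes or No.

Yes

Against L this mix gives (3/5)·(-4) + (2/5)·8 = 4/5.
Against R this mix gives (3/5)·2 + (2/5)·(-1) = 4/5.
All of Column's active replies (L, R) yield 4/5, and no column does worse for Row. The mix makes Column indifferent and guarantees 4/5, so it is optimal.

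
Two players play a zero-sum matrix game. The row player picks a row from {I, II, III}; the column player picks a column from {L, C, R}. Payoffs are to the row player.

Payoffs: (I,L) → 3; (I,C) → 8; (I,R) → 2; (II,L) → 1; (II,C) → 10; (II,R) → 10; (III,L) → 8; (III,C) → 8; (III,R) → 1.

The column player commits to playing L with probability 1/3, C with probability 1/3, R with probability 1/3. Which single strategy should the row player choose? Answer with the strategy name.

II

Expected payoff of I: (1/3)·3 + (1/3)·8 + (1/3)·2 = 13/3.
Expected payoff of II: (1/3)·1 + (1/3)·10 + (1/3)·10 = 7.
Expected payoff of III: (1/3)·8 + (1/3)·8 + (1/3)·1 = 17/3.
The largest is 7, so the row player's best response is II.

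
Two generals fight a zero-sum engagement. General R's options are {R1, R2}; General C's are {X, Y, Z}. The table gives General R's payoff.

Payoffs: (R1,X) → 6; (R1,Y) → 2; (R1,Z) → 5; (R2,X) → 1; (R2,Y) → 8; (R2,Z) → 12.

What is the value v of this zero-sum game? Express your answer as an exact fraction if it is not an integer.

46/11

Row minima: R1 → 2, R2 → 1; maximin = 2.
Column maxima: X → 6, Y → 8, Z → 12; minimax = 6.
2 ≠ 6, so there is no saddle point; optimal play is mixed.
Z is strictly dominated by Y (it gives General R strictly more in every row), so General C never plays it.
On the remaining 2×2 (R1, R2 vs X, Y):
Let General R play R1 with probability p. Expected payoff against X: 6p + 1(1−p) = 5p + 1; against Y: 2p + 8(1−p) = −6p + 8.
Setting these equal: 5p + 1 = −6p + 8 ⇒ 11p = 7 ⇒ p = 7/11, and the value is (5)·(7/11) + 1 = 46/11.
For General C: with q = P(X), equating R1's and R2's payoffs gives 4q + 2 = −7q + 8 ⇒ q = 6/11.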